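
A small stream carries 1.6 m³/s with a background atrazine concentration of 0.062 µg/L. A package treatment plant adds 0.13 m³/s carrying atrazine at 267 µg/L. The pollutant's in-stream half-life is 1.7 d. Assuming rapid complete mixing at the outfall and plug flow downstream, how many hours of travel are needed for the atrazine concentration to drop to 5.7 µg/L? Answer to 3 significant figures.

Flow-weighted average: C = (1.600·0.06200 + 0.1300·267.0) / 1.730 = 34.81/1.730 = 20.12 µg/L.
Half-life 1.7 d → k = ln 2 / 1.7 = 0.4077 d⁻¹.
20.12·exp(−k·t) = 5.7 → t = ln(20.12/5.7)/k = 267300 s = 74.24 h.

74.2 h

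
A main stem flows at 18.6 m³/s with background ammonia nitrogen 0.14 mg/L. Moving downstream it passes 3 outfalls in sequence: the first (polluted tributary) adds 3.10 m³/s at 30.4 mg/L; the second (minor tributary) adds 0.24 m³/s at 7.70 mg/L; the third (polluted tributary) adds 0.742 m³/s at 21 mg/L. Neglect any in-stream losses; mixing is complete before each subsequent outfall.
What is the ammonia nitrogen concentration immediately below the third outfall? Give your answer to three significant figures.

Below outfall 1: Q → 21.70 m³/s, C = (18.60·0.1400 + 3.100·30.40)/21.70 = 4.463 mg/L.
Below outfall 2: Q → 21.94 m³/s, C = (21.70·4.463 + 0.2400·7.700)/21.94 = 4.498 mg/L.
Below outfall 3: Q → 22.68 m³/s, C = (21.94·4.498 + 0.7420·21.00)/22.68 = 5.038 mg/L.

5.04 mg/L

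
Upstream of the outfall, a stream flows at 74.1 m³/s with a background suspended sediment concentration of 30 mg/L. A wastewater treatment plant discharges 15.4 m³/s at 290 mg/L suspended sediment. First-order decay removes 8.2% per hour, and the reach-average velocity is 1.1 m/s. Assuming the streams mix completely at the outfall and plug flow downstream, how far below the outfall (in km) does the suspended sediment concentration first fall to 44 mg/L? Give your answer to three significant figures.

Conservation of mass: C = (74.10·30.00 + 15.40·290.0) / 89.50 = 6689/89.50 = 74.74 mg/L.
8.2%/h lost → k = −ln(1 − 0.082) = 0.08556 h⁻¹.
Set 74.74·exp(−k·t) = 44 → t = ln(74.74/44)/k = 22290 s = 6.192 h.
Distance = v·t = 1.1·22290 = 24520 m = 24.52 km.

24.5 km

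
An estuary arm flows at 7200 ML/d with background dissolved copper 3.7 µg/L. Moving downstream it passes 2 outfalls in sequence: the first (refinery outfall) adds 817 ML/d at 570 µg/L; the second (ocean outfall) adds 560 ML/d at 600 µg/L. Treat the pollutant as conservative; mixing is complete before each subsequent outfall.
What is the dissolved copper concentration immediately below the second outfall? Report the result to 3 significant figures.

Below outfall 1: Q → 8017 ML/d, C = (7200·3.700 + 817.0·570.0)/8017 = 61.41 µg/L.
Below outfall 2: Q → 8577 ML/d, C = (8017·61.41 + 560.0·600.0)/8577 = 96.58 µg/L.

96.6 µg/L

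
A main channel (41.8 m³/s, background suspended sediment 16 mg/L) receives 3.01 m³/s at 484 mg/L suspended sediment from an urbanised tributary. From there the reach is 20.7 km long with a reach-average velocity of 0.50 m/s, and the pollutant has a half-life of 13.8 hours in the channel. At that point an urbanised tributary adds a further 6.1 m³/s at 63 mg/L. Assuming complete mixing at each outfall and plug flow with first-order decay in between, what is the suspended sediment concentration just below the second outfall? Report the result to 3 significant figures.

31.0 mg/L

Conservation of mass: C = (41.80·16.00 + 3.010·484.0) / 44.81 = 2126/44.81 = 47.44 mg/L; combined flow 44.81 m³/s.
Travel time t = 20.7·1000 / 0.50 = 41400 s = 11.50 h.
Half-life 13.8 h → k = ln 2 / 13.8 = 0.05023 h⁻¹ = 1.205 d⁻¹.
First-order decay: C = 47.44·exp(−k·t) = 47.44·0.5612 = 26.62 mg/L.
At the second outfall, C = (44.81·26.62 + 6.100·63.00) / (44.81 + 6.100) = 30.98 mg/L.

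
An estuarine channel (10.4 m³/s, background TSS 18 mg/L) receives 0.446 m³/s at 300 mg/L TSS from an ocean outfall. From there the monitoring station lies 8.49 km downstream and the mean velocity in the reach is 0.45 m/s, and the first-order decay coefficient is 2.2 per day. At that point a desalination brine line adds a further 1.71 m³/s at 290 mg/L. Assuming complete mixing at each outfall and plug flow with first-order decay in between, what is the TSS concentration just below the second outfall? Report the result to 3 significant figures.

55.3 mg/L

Mixed concentration C = ΣQC/ΣQ = (10.40·18.00 + 0.4460·300.0) / 10.85 = 321.0/10.85 = 29.60 mg/L; combined flow 10.85 m³/s.
Travel time t = 8.49·1000 / 0.45 = 18870 s = 5.241 h.
First-order decay: C = 29.60·exp(−k·t) = 29.60·0.6185 = 18.31 mg/L.
At the second outfall, C = (10.85·18.31 + 1.710·290.0) / (10.85 + 1.710) = 55.31 mg/L.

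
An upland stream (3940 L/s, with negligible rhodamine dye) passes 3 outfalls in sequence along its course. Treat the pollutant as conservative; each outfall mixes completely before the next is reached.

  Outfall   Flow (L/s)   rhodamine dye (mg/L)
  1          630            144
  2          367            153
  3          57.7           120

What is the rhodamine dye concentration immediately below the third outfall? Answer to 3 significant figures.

Outfall 1: combined Q = 4570 L/s; C = (3940·0 + 630.0·144.0)/4570 = 19.85 mg/L.
Outfall 2: combined Q = 4937 L/s; C = (4570·19.85 + 367.0·153.0)/4937 = 29.75 mg/L.
Outfall 3: combined Q = 4995 L/s; C = (4937·29.75 + 57.70·120.0)/4995 = 30.79 mg/L.

30.8 mg/L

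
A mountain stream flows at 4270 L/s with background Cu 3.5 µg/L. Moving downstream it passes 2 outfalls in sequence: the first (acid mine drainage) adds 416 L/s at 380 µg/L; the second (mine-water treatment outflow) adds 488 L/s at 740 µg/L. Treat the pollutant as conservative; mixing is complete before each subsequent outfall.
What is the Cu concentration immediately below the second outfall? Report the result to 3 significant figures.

103 µg/L

Outfall 1: combined Q = 4686 L/s; C = (4270·3.500 + 416.0·380.0)/4686 = 36.92 µg/L.
Outfall 2: combined Q = 5174 L/s; C = (4686·36.92 + 488.0·740.0)/5174 = 103.2 µg/L.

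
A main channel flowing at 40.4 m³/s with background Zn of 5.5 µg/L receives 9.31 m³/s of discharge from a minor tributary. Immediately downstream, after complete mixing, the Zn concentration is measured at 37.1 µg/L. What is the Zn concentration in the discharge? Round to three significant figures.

Mass balance: 40.40·5.500 + 9.310·Cₑ = 49.71·37.10
→ Cₑ = (49.71·37.10 − 40.40·5.500) / 9.310 = 174.2 µg/L.

174 µg/L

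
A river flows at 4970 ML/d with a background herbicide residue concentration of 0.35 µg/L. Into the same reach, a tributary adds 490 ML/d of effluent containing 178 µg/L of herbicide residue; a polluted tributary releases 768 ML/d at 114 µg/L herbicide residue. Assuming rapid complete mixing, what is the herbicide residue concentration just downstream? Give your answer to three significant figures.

28.3 µg/L

After mixing, C = (4970·0.3500 + 490.0·178.0 + 768.0·114.0) / 6228 = 176500/6228 = 28.34 µg/L.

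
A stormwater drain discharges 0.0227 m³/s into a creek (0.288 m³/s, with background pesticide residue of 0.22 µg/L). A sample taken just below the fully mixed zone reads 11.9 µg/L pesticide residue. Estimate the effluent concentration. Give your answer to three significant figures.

Mass balance: 0.2880·0.2200 + 0.02270·Cₑ = 0.3107·11.90
→ Cₑ = (0.3107·11.90 − 0.2880·0.2200) / 0.02270 = 160.1 µg/L.

160 µg/L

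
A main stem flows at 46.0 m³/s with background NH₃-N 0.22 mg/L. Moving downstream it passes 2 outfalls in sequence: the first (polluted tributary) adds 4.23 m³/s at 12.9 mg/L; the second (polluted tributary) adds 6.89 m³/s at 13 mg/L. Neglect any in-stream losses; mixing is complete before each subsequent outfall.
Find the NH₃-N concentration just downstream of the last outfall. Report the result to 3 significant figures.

Outfall 1: combined Q = 50.23 m³/s; C = (46.00·0.2200 + 4.230·12.90)/50.23 = 1.288 mg/L.
Outfall 2: combined Q = 57.12 m³/s; C = (50.23·1.288 + 6.890·13.00)/57.12 = 2.701 mg/L.

2.70 mg/L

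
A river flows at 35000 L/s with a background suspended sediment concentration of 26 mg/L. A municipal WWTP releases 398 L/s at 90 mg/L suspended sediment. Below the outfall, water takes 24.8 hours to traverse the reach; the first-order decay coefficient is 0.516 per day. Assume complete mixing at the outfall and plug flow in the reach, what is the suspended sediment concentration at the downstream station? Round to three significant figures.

15.7 mg/L

Flow-weighted average: C = (35000·26.00 + 398.0·90.00) / 35400 = 945800/35400 = 26.72 mg/L.
Decay over the reach: 26.72·exp(−kt) = 26.72·0.5867 = 15.68 mg/L.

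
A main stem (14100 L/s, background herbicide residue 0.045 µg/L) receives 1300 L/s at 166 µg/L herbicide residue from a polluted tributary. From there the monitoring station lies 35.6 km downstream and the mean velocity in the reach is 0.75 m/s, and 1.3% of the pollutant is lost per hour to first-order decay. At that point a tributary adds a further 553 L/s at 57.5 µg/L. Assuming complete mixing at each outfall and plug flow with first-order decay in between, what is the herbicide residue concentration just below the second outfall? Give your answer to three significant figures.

Conservation of mass: C = (14100·0.04500 + 1300·166.0) / 15400 = 216400/15400 = 14.05 µg/L; combined flow 15400 L/s.
Travel time t = 35.6·1000 / 0.75 = 47470 s = 13.19 h.
1.3%/h lost → k = −ln(1 − 0.013) = 0.01309 h⁻¹.
Applying C = C₀e^(−kt): 14.05 × 0.8415 = 11.83 µg/L.
At the second outfall, C = (15400·11.83 + 553.0·57.50) / (15400 + 553.0) = 13.41 µg/L.

13.4 µg/L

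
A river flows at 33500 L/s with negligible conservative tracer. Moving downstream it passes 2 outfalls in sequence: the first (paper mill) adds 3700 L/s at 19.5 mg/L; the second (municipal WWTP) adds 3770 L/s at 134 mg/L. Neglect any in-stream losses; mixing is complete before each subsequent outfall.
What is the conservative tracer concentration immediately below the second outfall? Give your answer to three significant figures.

14.1 mg/L

Outfall 1: combined Q = 37200 L/s; C = (33500·0 + 3700·19.50)/37200 = 1.940 mg/L.
Outfall 2: combined Q = 40970 L/s; C = (37200·1.940 + 3770·134.0)/40970 = 14.09 mg/L.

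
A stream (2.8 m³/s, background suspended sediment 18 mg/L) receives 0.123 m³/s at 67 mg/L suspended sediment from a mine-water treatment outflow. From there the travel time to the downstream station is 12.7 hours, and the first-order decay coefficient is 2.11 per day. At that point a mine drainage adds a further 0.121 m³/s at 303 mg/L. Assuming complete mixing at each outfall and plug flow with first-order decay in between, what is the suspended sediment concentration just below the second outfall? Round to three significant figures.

Mass balance: C = (2.800·18.00 + 0.1230·67.00) / 2.923 = 58.64/2.923 = 20.06 mg/L; combined flow 2.923 m³/s.
After decay, C = 20.06 × e^(−kt) = 20.06 × 0.3274 = 6.568 mg/L.
Second outfall: C = (2.923·6.568 + 0.1210·303.0)/3.044 = 18.35 mg/L.

18.4 mg/L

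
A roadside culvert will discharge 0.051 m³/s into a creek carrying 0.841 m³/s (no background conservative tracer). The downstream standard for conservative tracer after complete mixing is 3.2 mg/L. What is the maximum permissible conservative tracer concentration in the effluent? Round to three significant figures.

56.0 mg/L

At the limit, (Qr·Cr + Qe·Cₑ)/(Qr + Qe) = 3.2:
Cₑ = (0.8920·3.2 − 0.8410·0) / 0.05100 = 55.97 mg/L.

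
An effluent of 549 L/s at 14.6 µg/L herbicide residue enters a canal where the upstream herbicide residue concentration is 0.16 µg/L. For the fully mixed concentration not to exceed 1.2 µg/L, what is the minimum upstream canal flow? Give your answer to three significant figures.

7070 L/s

Set C_mix = 1.2: (Q·0.1600 + 549.0·14.60) / (Q + 549.0) = 1.2
→ Q = 549.0·(14.60 − 1.2)/(1.2 − 0.1600) = 7074 L/s.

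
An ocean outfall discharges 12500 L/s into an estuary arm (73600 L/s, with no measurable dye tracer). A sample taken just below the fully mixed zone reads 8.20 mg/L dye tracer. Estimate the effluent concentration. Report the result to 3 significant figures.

Mass balance: 73600·0 + 12500·Cₑ = 86100·8.200
→ Cₑ = (86100·8.200 − 73600·0) / 12500 = 56.48 mg/L.

56.5 mg/L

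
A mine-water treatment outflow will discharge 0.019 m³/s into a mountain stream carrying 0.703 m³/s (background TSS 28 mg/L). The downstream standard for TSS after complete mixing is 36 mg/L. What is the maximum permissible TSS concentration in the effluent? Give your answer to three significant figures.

At the limit, (Qr·Cr + Qe·Cₑ)/(Qr + Qe) = 36:
Cₑ = (0.7220·36 − 0.7030·28.00) / 0.01900 = 332.0 mg/L.

332 mg/L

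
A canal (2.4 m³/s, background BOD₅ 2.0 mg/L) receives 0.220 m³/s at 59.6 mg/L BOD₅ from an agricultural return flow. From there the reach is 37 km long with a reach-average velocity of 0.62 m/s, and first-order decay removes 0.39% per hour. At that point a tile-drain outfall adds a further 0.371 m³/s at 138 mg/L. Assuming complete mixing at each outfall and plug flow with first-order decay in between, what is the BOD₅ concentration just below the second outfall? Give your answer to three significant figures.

Mixed concentration C = ΣQC/ΣQ = (2.400·2.000 + 0.2200·59.60) / 2.620 = 17.91/2.620 = 6.837 mg/L; combined flow 2.620 m³/s.
Travel time t = 37·1000 / 0.62 = 59680 s = 16.58 h.
0.39%/h lost → k = −ln(1 − 0.0039) = 0.003908 h⁻¹.
Applying C = C₀e^(−kt): 6.837 × 0.9373 = 6.408 mg/L.
At the second outfall, C = (2.620·6.408 + 0.3710·138.0) / (2.620 + 0.3710) = 22.73 mg/L.

22.7 mg/L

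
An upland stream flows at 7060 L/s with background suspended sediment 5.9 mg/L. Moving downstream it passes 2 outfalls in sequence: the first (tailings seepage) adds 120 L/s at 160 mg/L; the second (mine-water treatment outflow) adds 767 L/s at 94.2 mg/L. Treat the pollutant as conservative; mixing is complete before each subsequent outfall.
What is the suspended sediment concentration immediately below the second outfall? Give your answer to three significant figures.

After outfall 1: Q = 7060 + 120.0 = 7180 L/s; C = (7060·5.900 + 120.0·160.0)/7180 = 8.475 mg/L.
After outfall 2: Q = 7180 + 767.0 = 7947 L/s; C = (7180·8.475 + 767.0·94.20)/7947 = 16.75 mg/L.

16.7 mg/L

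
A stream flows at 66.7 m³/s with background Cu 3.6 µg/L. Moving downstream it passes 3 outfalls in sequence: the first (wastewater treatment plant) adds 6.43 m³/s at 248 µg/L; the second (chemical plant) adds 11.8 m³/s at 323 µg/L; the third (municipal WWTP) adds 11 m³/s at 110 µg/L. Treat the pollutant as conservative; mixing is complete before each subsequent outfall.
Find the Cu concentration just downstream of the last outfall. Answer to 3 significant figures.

Outfall 1: combined Q = 73.13 m³/s; C = (66.70·3.600 + 6.430·248.0)/73.13 = 25.09 µg/L.
Outfall 2: combined Q = 84.93 m³/s; C = (73.13·25.09 + 11.80·323.0)/84.93 = 66.48 µg/L.
Outfall 3: combined Q = 95.93 m³/s; C = (84.93·66.48 + 11.00·110.0)/95.93 = 71.47 µg/L.

71.5 µg/L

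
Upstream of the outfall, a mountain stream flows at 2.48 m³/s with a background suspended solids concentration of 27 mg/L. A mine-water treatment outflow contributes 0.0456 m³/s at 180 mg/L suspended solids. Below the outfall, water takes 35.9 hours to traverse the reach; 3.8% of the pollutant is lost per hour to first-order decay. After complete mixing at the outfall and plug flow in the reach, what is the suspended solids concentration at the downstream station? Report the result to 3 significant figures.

7.41 mg/L

Mixed concentration C = ΣQC/ΣQ = (2.480·27.00 + 0.04560·180.0) / 2.526 = 75.17/2.526 = 29.76 mg/L.
3.8%/h lost → k = −ln(1 − 0.038) = 0.03874 h⁻¹.
After decay, C = 29.76 × e^(−kt) = 29.76 × 0.2489 = 7.407 mg/L.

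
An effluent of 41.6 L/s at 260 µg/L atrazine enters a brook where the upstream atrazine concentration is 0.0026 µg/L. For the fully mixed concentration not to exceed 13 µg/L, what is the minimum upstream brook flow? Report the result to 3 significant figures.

791 L/s

Set C_mix = 13: (Q·0.002600 + 41.60·260.0) / (Q + 41.60) = 13
→ Q = 41.60·(260.0 − 13)/(13 − 0.002600) = 790.6 L/s.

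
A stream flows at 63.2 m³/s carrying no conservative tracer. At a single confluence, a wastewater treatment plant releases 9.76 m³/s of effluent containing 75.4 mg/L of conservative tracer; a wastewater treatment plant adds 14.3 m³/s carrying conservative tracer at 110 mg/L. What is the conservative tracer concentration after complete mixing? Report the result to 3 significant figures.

26.5 mg/L

Mass balance: C = (63.20·0 + 9.760·75.40 + 14.30·110.0) / 87.26 = 2309/87.26 = 26.46 mg/L.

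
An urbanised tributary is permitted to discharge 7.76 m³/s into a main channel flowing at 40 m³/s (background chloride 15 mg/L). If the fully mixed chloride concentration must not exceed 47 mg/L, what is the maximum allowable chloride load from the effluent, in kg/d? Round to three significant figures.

Mass balance at the limit: 40.00·15.00 + 7.760·Cₑ = 47.76·47 → Cₑ = 211.9 mg/L.
Load = 7.760 m³/s × 211.9 g/m³ × 86 400 s/d = 142100 kg/d.

142000 kg/d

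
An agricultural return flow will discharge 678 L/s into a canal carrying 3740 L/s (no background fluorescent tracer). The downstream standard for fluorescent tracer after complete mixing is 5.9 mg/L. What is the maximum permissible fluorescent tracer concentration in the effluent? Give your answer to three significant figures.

38.4 mg/L

At the limit, (Qr·Cr + Qe·Cₑ)/(Qr + Qe) = 5.9:
Cₑ = (4418·5.9 − 3740·0) / 678.0 = 38.45 mg/L.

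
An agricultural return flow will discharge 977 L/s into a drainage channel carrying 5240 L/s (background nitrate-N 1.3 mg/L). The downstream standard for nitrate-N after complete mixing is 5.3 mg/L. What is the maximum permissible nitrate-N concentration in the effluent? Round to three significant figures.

26.8 mg/L

At the limit, (Qr·Cr + Qe·Cₑ)/(Qr + Qe) = 5.3:
Cₑ = (6217·5.3 − 5240·1.300) / 977.0 = 26.75 mg/L.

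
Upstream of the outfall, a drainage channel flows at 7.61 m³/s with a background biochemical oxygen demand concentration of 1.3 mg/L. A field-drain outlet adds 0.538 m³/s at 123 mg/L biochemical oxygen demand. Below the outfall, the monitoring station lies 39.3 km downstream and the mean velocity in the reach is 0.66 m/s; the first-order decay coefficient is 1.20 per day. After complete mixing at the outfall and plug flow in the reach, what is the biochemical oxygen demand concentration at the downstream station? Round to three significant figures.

Mixed concentration C = ΣQC/ΣQ = (7.610·1.300 + 0.5380·123.0) / 8.148 = 76.07/8.148 = 9.336 mg/L.
Travel time t = 39.3·1000 / 0.66 = 59550 s = 16.54 h.
Decay over the reach: 9.336·exp(−kt) = 9.336·0.4374 = 4.083 mg/L.

4.08 mg/L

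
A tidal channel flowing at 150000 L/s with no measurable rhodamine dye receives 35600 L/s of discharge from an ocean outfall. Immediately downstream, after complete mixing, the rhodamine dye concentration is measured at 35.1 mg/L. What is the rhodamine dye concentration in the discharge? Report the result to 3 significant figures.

Mass balance: 150000·0 + 35600·Cₑ = 185600·35.10
→ Cₑ = (185600·35.10 − 150000·0) / 35600 = 183.0 mg/L.

183 mg/L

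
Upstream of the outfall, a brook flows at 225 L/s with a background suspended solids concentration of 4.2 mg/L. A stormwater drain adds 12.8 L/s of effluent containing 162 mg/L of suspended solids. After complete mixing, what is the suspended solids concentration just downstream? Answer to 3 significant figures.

12.7 mg/L

Mixed concentration C = ΣQC/ΣQ = (225.0·4.200 + 12.80·162.0) / 237.8 = 3019/237.8 = 12.69 mg/L.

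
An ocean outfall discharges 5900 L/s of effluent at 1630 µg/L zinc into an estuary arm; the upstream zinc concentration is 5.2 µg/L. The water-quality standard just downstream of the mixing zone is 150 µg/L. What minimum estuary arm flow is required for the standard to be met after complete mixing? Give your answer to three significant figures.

Set C_mix = 150: (Q·5.200 + 5900·1630) / (Q + 5900) = 150
→ Q = 5900·(1630 − 150)/(150 − 5.200) = 60300 L/s.

60300 L/s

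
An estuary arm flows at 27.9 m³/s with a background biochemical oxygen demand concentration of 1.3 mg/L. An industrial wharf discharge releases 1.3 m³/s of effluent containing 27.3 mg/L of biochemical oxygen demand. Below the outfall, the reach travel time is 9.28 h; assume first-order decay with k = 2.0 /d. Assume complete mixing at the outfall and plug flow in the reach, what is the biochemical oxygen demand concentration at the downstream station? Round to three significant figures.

After mixing, C = (27.90·1.300 + 1.300·27.30) / 29.20 = 71.76/29.20 = 2.458 mg/L.
After decay, C = 2.458 × e^(−kt) = 2.458 × 0.4615 = 1.134 mg/L.

1.13 mg/L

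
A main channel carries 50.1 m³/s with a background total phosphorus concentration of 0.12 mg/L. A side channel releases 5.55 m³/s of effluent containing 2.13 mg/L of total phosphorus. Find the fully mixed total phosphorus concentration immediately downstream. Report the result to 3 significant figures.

0.320 mg/L

After mixing, C = (50.10·0.1200 + 5.550·2.130) / 55.65 = 17.83/55.65 = 0.3205 mg/L.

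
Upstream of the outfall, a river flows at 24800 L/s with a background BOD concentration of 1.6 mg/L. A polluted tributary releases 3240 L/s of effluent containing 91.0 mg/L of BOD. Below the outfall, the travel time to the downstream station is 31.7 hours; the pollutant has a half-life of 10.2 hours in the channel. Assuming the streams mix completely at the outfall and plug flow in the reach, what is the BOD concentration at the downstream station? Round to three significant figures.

Mass balance: C = (24800·1.600 + 3240·91.00) / 28040 = 334500/28040 = 11.93 mg/L.
Half-life 10.2 h → k = ln 2 / 10.2 = 0.06796 h⁻¹ = 1.631 d⁻¹.
Applying C = C₀e^(−kt): 11.93 × 0.1160 = 1.384 mg/L.

1.38 mg/L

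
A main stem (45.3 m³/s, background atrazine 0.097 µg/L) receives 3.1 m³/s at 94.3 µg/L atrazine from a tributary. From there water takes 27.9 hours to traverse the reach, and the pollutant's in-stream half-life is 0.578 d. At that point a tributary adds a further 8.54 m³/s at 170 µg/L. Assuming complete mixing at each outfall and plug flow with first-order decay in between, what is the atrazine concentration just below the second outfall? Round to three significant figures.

26.8 µg/L

Flow-weighted average: C = (45.30·0.09700 + 3.100·94.30) / 48.40 = 296.7/48.40 = 6.131 µg/L; combined flow 48.40 m³/s.
Half-life 0.578 d → k = ln 2 / 0.578 = 1.199 d⁻¹.
After decay, C = 6.131 × e^(−kt) = 6.131 × 0.2481 = 1.521 µg/L.
Second outfall: C = (48.40·1.521 + 8.540·170.0)/56.94 = 26.79 µg/L.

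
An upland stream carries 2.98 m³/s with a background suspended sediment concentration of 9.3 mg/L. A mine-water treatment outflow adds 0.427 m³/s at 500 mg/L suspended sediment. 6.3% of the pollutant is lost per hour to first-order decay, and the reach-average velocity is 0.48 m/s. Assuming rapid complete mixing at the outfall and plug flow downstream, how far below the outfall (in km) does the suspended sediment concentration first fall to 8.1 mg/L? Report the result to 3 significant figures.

Flow-weighted average: C = (2.980·9.300 + 0.4270·500.0) / 3.407 = 241.2/3.407 = 70.80 mg/L.
6.3%/h lost → k = −ln(1 − 0.063) = 0.06507 h⁻¹.
Set 70.80·exp(−k·t) = 8.1 → t = ln(70.80/8.1)/k = 119900 s = 33.32 h.
Distance = v·t = 0.48·119900 = 57570 m = 57.57 km.

57.6 km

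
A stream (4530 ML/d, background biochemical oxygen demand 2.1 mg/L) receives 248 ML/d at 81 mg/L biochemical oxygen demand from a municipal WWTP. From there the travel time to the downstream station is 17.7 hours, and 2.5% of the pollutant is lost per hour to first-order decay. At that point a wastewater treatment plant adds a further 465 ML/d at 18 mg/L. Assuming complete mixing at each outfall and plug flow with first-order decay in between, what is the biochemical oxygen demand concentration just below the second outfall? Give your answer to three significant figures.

Mixed concentration C = ΣQC/ΣQ = (4530·2.100 + 248.0·81.00) / 4778 = 29600/4778 = 6.195 mg/L; combined flow 4778 ML/d.
2.5%/h lost → k = −ln(1 − 0.025) = 0.02532 h⁻¹.
Applying C = C₀e^(−kt): 6.195 × 0.6388 = 3.958 mg/L.
At the second outfall, C = (4778·3.958 + 465.0·18.00) / (4778 + 465.0) = 5.203 mg/L.

5.20 mg/L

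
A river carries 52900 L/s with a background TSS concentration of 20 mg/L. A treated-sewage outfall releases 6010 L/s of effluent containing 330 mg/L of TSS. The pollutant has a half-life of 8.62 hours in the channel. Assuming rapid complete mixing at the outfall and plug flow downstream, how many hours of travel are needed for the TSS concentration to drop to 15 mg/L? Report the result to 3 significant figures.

Mixed concentration C = ΣQC/ΣQ = (52900·20.00 + 6010·330.0) / 58910 = 3041000/58910 = 51.63 mg/L.
Half-life 8.62 h → k = ln 2 / 8.62 = 0.08041 h⁻¹ = 1.930 d⁻¹.
51.63·exp(−k·t) = 15 → t = ln(51.63/15)/k = 55330 s = 15.37 h.

15.4 h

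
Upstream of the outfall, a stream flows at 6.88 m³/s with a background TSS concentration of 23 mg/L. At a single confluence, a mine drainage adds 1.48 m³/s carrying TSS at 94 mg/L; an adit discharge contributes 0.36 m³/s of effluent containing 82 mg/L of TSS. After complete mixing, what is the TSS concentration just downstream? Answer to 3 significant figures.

37.5 mg/L

Flow-weighted average: C = (6.880·23.00 + 1.480·94.00 + 0.3600·82.00) / 8.720 = 326.9/8.720 = 37.49 mg/L.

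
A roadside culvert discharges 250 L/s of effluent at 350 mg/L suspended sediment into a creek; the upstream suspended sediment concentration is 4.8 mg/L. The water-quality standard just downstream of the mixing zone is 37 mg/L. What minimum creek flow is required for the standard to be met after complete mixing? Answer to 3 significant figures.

2430 L/s

Set C_mix = 37: (Q·4.800 + 250.0·350.0) / (Q + 250.0) = 37
→ Q = 250.0·(350.0 − 37)/(37 − 4.800) = 2430 L/s.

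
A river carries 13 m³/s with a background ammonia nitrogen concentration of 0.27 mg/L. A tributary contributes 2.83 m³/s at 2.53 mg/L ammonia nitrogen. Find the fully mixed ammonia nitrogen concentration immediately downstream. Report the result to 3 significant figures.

0.674 mg/L

Mixed concentration C = ΣQC/ΣQ = (13.00·0.2700 + 2.830·2.530) / 15.83 = 10.67/15.83 = 0.6740 mg/L.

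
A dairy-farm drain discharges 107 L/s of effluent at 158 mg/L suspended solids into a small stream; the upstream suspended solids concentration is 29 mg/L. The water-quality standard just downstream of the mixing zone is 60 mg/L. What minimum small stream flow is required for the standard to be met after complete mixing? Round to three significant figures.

338 L/s

Set C_mix = 60: (Q·29.00 + 107.0·158.0) / (Q + 107.0) = 60
→ Q = 107.0·(158.0 − 60)/(60 − 29.00) = 338.3 L/s.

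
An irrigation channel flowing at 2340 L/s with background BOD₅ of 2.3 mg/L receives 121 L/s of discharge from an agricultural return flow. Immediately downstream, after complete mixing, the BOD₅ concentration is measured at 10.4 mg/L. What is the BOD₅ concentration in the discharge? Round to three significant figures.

Mass balance: 2340·2.300 + 121.0·Cₑ = 2461·10.40
→ Cₑ = (2461·10.40 − 2340·2.300) / 121.0 = 167.0 mg/L.

167 mg/L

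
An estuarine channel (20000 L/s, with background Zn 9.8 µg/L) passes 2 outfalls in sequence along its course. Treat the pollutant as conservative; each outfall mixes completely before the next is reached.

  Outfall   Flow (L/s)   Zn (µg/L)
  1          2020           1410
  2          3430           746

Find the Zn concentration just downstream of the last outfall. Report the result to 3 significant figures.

Outfall 1: combined Q = 22020 L/s; C = (20000·9.800 + 2020·1410)/22020 = 138.2 µg/L.
Outfall 2: combined Q = 25450 L/s; C = (22020·138.2 + 3430·746.0)/25450 = 220.2 µg/L.

220 µg/L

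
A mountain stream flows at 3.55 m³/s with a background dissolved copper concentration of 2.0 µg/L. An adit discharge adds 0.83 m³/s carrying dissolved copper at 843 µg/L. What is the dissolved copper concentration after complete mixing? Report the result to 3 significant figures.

Flow-weighted average: C = (3.550·2.000 + 0.8300·843.0) / 4.380 = 706.8/4.380 = 161.4 µg/L.

161 µg/L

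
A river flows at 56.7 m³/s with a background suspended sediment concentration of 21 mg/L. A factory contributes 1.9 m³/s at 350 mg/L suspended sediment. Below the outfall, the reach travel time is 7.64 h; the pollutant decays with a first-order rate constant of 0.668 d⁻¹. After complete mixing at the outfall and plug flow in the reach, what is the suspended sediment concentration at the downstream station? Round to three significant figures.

25.6 mg/L

Flow-weighted average: C = (56.70·21.00 + 1.900·350.0) / 58.60 = 1856/58.60 = 31.67 mg/L.
After decay, C = 31.67 × e^(−kt) = 31.67 × 0.8084 = 25.60 mg/L.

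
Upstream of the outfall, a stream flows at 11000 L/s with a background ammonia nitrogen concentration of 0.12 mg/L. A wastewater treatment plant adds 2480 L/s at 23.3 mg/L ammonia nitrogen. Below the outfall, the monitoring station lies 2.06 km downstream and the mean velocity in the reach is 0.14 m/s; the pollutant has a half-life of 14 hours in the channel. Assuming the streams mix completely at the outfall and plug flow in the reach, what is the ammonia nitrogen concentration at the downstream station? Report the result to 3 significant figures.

3.58 mg/L

After mixing, C = (11000·0.1200 + 2480·23.30) / 13480 = 59100/13480 = 4.385 mg/L.
Travel time t = 2.06·1000 / 0.14 = 14710 s = 4.087 h.
Half-life 14 h → k = ln 2 / 14 = 0.04951 h⁻¹ = 1.188 d⁻¹.
Decay over the reach: 4.385·exp(−kt) = 4.385·0.8168 = 3.581 mg/L.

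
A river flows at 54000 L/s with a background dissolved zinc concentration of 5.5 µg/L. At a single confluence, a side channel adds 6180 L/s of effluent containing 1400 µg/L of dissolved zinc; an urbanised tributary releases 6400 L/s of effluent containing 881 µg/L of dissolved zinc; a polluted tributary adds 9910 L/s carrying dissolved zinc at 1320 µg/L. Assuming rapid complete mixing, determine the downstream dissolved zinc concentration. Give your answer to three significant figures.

Flow-weighted average: C = (54000·5.500 + 6180·1400 + 6400·881.0 + 9910·1320) / 76490 = 27670000/76490 = 361.7 µg/L.

362 µg/L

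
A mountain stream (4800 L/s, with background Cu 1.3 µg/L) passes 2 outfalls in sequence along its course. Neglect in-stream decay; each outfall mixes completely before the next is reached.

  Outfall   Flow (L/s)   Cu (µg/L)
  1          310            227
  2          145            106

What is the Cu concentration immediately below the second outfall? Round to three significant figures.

After outfall 1: Q = 4800 + 310.0 = 5110 L/s; C = (4800·1.300 + 310.0·227.0)/5110 = 14.99 µg/L.
After outfall 2: Q = 5110 + 145.0 = 5255 L/s; C = (5110·14.99 + 145.0·106.0)/5255 = 17.50 µg/L.

17.5 µg/L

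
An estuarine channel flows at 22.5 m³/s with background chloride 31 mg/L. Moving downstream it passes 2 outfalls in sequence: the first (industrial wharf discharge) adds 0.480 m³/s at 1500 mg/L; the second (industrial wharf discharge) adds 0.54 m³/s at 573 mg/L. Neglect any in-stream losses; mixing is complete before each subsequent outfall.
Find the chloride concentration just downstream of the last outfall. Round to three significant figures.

73.4 mg/L

Below outfall 1: Q → 22.98 m³/s, C = (22.50·31.00 + 0.4800·1500)/22.98 = 61.68 mg/L.
Below outfall 2: Q → 23.52 m³/s, C = (22.98·61.68 + 0.5400·573.0)/23.52 = 73.42 mg/L.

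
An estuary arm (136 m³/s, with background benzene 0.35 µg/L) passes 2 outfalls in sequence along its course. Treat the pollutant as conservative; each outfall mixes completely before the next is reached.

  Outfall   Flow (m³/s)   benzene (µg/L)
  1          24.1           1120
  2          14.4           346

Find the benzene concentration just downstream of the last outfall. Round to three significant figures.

184 µg/L

Below outfall 1: Q → 160.1 m³/s, C = (136.0·0.3500 + 24.10·1120)/160.1 = 168.9 µg/L.
Below outfall 2: Q → 174.5 m³/s, C = (160.1·168.9 + 14.40·346.0)/174.5 = 183.5 µg/L.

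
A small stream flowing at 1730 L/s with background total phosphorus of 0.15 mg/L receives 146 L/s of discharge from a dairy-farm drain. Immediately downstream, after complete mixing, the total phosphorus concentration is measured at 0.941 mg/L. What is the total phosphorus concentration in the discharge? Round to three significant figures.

10.3 mg/L

Mass balance: 1730·0.1500 + 146.0·Cₑ = 1876·0.9410
→ Cₑ = (1876·0.9410 − 1730·0.1500) / 146.0 = 10.31 mg/L.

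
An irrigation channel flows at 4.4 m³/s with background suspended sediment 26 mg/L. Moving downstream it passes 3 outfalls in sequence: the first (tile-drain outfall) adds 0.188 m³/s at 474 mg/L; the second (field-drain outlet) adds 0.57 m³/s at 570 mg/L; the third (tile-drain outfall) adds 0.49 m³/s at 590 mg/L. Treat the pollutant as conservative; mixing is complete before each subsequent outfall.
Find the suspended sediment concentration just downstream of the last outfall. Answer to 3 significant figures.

145 mg/L

Below outfall 1: Q → 4.588 m³/s, C = (4.400·26.00 + 0.1880·474.0)/4.588 = 44.36 mg/L.
Below outfall 2: Q → 5.158 m³/s, C = (4.588·44.36 + 0.5700·570.0)/5.158 = 102.4 mg/L.
Below outfall 3: Q → 5.648 m³/s, C = (5.158·102.4 + 0.4900·590.0)/5.648 = 144.7 mg/L.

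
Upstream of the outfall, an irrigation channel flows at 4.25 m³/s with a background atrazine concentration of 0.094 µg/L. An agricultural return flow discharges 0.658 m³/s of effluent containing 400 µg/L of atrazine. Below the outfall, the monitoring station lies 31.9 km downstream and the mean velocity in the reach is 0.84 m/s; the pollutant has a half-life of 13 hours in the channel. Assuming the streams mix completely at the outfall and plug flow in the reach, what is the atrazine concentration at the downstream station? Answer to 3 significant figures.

30.6 µg/L

Mass balance: C = (4.250·0.09400 + 0.6580·400.0) / 4.908 = 263.6/4.908 = 53.71 µg/L.
Travel time t = 31.9·1000 / 0.84 = 37980 s = 10.55 h.
Half-life 13 h → k = ln 2 / 13 = 0.05332 h⁻¹ = 1.280 d⁻¹.
Applying C = C₀e^(−kt): 53.71 × 0.5698 = 30.60 µg/L.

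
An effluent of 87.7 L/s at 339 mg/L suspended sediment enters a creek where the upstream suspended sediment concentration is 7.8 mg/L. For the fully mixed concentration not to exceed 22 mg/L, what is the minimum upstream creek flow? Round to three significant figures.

Set C_mix = 22: (Q·7.800 + 87.70·339.0) / (Q + 87.70) = 22
→ Q = 87.70·(339.0 − 22)/(22 − 7.800) = 1958 L/s.

1960 L/s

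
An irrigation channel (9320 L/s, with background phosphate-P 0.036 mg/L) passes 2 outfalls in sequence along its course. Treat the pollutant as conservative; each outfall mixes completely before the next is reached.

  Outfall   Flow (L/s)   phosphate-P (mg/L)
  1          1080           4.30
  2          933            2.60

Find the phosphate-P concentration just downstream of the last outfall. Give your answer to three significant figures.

0.653 mg/L

Outfall 1: combined Q = 10400 L/s; C = (9320·0.03600 + 1080·4.300)/10400 = 0.4788 mg/L.
Outfall 2: combined Q = 11330 L/s; C = (10400·0.4788 + 933.0·2.600)/11330 = 0.6534 mg/L.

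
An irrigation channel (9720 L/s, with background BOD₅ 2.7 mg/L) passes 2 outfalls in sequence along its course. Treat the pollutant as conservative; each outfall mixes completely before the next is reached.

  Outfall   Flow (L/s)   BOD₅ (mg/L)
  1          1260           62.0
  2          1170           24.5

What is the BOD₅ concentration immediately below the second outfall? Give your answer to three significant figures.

10.9 mg/L

After outfall 1: Q = 9720 + 1260 = 10980 L/s; C = (9720·2.700 + 1260·62.00)/10980 = 9.505 mg/L.
After outfall 2: Q = 10980 + 1170 = 12150 L/s; C = (10980·9.505 + 1170·24.50)/12150 = 10.95 mg/L.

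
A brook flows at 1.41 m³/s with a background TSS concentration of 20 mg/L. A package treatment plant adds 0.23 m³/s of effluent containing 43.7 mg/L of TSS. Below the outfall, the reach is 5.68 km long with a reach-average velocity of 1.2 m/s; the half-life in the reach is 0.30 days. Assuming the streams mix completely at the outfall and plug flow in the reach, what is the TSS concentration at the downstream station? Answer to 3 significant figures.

Mass balance: C = (1.410·20.00 + 0.2300·43.70) / 1.640 = 38.25/1.640 = 23.32 mg/L.
Travel time t = 5.68·1000 / 1.2 = 4733 s = 1.315 h.
Half-life 0.30 d → k = ln 2 / 0.30 = 2.310 d⁻¹.
After decay, C = 23.32 × e^(−kt) = 23.32 × 0.8811 = 20.55 mg/L.

20.6 mg/L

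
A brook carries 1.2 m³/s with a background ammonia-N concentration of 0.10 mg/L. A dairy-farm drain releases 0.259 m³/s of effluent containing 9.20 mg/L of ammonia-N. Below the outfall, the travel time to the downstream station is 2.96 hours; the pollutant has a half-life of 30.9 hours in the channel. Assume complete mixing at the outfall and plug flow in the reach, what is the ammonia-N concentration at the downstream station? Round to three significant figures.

Flow-weighted average: C = (1.200·0.1000 + 0.2590·9.200) / 1.459 = 2.503/1.459 = 1.715 mg/L.
Half-life 30.9 h → k = ln 2 / 30.9 = 0.02243 h⁻¹ = 0.5384 d⁻¹.
Decay over the reach: 1.715·exp(−kt) = 1.715·0.9358 = 1.605 mg/L.

1.61 mg/L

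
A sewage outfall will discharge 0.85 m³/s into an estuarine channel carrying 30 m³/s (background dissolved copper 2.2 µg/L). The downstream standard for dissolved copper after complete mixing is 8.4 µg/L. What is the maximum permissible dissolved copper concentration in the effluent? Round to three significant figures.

At the limit, (Qr·Cr + Qe·Cₑ)/(Qr + Qe) = 8.4:
Cₑ = (30.85·8.4 − 30.00·2.200) / 0.8500 = 227.2 µg/L.

227 µg/L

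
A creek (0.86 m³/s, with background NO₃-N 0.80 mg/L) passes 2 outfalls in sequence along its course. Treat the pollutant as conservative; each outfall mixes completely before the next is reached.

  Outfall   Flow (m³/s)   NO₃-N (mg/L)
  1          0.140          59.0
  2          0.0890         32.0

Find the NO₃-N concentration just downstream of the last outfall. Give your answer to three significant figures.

10.8 mg/L

Outfall 1: combined Q = 1.000 m³/s; C = (0.8600·0.8000 + 0.1400·59.00)/1.000 = 8.948 mg/L.
Outfall 2: combined Q = 1.089 m³/s; C = (1.000·8.948 + 0.08900·32.00)/1.089 = 10.83 mg/L.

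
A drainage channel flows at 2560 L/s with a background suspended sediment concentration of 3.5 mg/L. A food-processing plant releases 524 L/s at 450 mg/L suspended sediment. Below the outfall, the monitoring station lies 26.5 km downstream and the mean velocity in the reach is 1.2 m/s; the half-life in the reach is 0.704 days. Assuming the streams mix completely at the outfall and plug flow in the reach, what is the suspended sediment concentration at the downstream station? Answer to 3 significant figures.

Conservation of mass: C = (2560·3.500 + 524.0·450.0) / 3084 = 244800/3084 = 79.36 mg/L.
Travel time t = 26.5·1000 / 1.2 = 22080 s = 6.134 h.
Half-life 0.704 d → k = ln 2 / 0.704 = 0.9846 d⁻¹.
First-order decay: C = 79.36·exp(−k·t) = 79.36·0.7775 = 61.71 mg/L.

61.7 mg/L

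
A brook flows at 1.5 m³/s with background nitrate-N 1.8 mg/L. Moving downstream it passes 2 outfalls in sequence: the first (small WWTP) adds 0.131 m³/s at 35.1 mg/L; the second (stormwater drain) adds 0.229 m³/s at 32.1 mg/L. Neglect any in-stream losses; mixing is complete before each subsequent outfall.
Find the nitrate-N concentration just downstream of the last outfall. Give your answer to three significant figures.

After outfall 1: Q = 1.500 + 0.1310 = 1.631 m³/s; C = (1.500·1.800 + 0.1310·35.10)/1.631 = 4.475 mg/L.
After outfall 2: Q = 1.631 + 0.2290 = 1.860 m³/s; C = (1.631·4.475 + 0.2290·32.10)/1.860 = 7.876 mg/L.

7.88 mg/L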